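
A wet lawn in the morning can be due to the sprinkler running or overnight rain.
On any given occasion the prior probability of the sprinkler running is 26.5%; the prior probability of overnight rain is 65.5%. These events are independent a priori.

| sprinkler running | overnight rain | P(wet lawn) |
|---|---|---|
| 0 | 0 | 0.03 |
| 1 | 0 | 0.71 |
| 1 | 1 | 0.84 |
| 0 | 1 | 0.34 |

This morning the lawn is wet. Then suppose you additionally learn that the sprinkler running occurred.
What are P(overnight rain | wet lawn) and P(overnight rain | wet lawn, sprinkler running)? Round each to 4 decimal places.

Numerator (weight on configurations with overnight rain): 0.163685 + 0.145803 = 0.309488
Normalizer over all consistent configurations: 0.03×0.735×0.345 + 0.34×0.735×0.655 + 0.71×0.265×0.345 + 0.84×0.265×0.655 = 0.382007
P(overnight rain | wet lawn) = 0.309488/0.382007 ≈ 0.8102

Now condition on the additional information:
By total probability over both values of overnight rain:
  P(wet lawn | sprinkler running) = 0.71×0.345 + 0.84×0.655
        = 0.244950 + 0.550200 = 0.795150
Configurations with overnight rain contribute 0.550200, so
  P(overnight rain | wet lawn, sprinkler running) = 0.550200 / 0.795150 ≈ 0.6919
The drop from 0.8102 to 0.6919 is the explaining-away (discounting) effect.

P(overnight rain | wet lawn) ≈ 0.8102; P(overnight rain | wet lawn, sprinkler running) ≈ 0.6919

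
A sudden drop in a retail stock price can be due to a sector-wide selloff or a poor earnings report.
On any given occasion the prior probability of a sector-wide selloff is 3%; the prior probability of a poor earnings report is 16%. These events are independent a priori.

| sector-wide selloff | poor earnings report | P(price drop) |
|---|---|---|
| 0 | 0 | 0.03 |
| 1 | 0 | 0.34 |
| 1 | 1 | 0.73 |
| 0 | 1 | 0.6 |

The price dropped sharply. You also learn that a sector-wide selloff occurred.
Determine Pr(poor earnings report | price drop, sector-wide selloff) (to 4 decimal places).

Sum P(price drop|·) weighted by the priors over both values of poor earnings report:
  P(price drop | sector-wide selloff) = 0.34×0.84 + 0.73×0.16
        = 0.285600 + 0.116800 = 0.402400
Configurations with poor earnings report contribute 0.116800, so
  P(poor earnings report | price drop, sector-wide selloff) = 0.116800 / 0.402400 ≈ 0.2903

Pr(poor earnings report | price drop, sector-wide selloff) ≈ 0.2903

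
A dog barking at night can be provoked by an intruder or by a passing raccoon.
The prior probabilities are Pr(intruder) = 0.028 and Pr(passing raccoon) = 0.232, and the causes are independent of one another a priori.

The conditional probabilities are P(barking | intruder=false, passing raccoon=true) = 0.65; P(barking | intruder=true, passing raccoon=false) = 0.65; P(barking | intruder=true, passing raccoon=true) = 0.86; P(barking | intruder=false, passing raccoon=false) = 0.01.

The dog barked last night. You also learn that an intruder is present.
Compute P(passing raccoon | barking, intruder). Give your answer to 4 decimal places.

By total probability over both values of passing raccoon:
  P(barking | intruder) = 0.65*0.768 + 0.86*0.232
        = 0.499200 + 0.199520 = 0.698720
Keeping only the passing raccoon-present terms gives 0.199520, so
  P(passing raccoon | barking, intruder) = 0.199520 / 0.698720 ≈ 0.2856

P(passing raccoon | barking, intruder) ≈ 0.2856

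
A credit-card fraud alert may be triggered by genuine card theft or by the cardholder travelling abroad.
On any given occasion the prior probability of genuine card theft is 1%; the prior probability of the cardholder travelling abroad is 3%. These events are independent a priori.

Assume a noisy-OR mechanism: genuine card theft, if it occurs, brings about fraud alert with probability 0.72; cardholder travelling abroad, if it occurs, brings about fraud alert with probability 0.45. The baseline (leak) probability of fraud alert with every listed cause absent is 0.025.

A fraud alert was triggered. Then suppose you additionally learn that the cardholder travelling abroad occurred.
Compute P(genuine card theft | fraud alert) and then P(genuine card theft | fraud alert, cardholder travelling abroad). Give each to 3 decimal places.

P(genuine card theft | fraud alert) ≈ 0.162; P(genuine card theft | fraud alert, cardholder travelling abroad) ≈ 0.018

Under noisy-OR, P(fraud alert | causes) = 1 − (1−0.025)·∏(1−qᵢ) over the active causes.
P(fraud alert) = 0.025*0.99*0.97 + 0.46375*0.99*0.03 + 0.727*0.01*0.97 + 0.84985*0.01*0.03 = 0.024008 + 0.013773 + 0.007052 + 0.000255 = 0.045088
Of this, 0.007307 comes from 0.007052 + 0.000255 (the genuine card theft=true cases).
P(genuine card theft | fraud alert) = 0.007307 / 0.045088 ≈ 0.162

With the extra evidence:
Weight on genuine card theft=true, given the evidence: 0.84985*0.01 = 0.008499
Normalizer over all consistent configurations: 0.46375*0.99 + 0.84985*0.01 = 0.467611
Posterior = 0.008499 / 0.467611 ≈ 0.018
The drop from 0.162 to 0.018 is the explaining-away (discounting) effect.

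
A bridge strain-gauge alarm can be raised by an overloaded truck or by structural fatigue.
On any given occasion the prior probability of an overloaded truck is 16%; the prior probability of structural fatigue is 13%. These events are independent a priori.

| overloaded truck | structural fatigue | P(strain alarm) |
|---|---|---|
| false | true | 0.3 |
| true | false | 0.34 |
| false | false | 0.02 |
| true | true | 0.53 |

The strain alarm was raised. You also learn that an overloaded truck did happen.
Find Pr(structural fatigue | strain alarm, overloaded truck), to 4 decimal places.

Pr(structural fatigue | strain alarm, overloaded truck) ≈ 0.1889

Enumerate both values of structural fatigue and weight by the priors:
  P(strain alarm | overloaded truck) = 0.34*0.87 + 0.53*0.13
        = 0.295800 + 0.068900 = 0.364700
Configurations with structural fatigue contribute 0.068900, so
  P(structural fatigue | strain alarm, overloaded truck) = 0.068900 / 0.364700 ≈ 0.1889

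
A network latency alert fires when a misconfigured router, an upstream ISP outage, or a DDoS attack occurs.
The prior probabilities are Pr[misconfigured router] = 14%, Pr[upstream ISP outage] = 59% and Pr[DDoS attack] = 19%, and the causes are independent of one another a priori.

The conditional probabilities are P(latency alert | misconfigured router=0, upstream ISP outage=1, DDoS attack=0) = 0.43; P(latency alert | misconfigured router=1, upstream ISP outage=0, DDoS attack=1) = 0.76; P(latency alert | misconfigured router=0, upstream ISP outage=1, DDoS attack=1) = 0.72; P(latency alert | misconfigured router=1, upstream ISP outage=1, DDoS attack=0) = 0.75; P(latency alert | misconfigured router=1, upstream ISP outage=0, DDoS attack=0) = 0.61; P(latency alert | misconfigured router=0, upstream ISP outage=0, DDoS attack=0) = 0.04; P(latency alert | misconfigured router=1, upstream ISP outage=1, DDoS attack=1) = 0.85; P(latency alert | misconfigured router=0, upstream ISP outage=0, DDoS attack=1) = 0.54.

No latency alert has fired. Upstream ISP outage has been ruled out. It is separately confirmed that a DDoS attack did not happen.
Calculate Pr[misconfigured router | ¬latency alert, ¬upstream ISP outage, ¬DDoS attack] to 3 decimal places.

For the numerator, keep only misconfigured router=true terms: 0.39*0.14 = 0.054600
Denominator P(¬latency alert | ¬upstream ISP outage, ¬DDoS attack): 0.96*0.86 + 0.39*0.14 = 0.880200
P(misconfigured router | ¬latency alert, ¬upstream ISP outage, ¬DDoS attack) = 0.054600/0.880200 ≈ 0.062

Pr[misconfigured router | ¬latency alert, ¬upstream ISP outage, ¬DDoS attack] ≈ 0.062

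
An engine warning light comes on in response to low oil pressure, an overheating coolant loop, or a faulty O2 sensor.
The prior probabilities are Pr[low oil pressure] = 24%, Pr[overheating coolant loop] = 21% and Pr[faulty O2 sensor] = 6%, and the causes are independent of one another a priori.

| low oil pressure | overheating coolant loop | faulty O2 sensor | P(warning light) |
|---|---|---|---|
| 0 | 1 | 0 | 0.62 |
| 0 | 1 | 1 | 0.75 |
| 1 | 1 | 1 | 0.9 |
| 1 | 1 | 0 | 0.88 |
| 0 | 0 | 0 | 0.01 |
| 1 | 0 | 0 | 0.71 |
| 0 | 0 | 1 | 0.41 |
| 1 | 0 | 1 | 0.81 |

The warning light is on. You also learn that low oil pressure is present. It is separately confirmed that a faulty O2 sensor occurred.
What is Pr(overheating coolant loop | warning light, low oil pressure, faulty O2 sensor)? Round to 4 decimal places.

P(warning light | low oil pressure, faulty O2 sensor) = 0.81*0.79 + 0.9*0.21 = 0.639900 + 0.189000 = 0.828900
The overheating coolant loop-present share is 0.9*0.21 = 0.189000.
Hence the posterior is 0.189000/0.828900 ≈ 0.2280.

Pr(overheating coolant loop | warning light, low oil pressure, faulty O2 sensor) ≈ 0.2280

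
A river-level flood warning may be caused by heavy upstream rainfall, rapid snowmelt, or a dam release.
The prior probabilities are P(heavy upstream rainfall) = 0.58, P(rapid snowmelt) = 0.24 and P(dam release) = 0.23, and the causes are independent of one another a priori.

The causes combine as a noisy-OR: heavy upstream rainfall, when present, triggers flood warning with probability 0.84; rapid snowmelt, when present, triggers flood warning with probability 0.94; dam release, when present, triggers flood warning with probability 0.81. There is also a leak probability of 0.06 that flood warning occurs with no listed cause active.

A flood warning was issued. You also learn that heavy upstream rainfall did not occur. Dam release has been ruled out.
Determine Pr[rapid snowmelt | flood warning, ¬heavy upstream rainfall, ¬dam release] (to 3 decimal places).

Under noisy-OR, P(flood warning | causes) = 1 − (1−0.06)·∏(1−qᵢ) over the active causes.
Enumerate both values of rapid snowmelt and weight by the priors:
  P(flood warning | ¬heavy upstream rainfall, ¬dam release) = 0.06·0.76 + 0.9436·0.24
        = 0.045600 + 0.226464 = 0.272064
The terms with rapid snowmelt present sum to 0.226464, so
  P(rapid snowmelt | flood warning, ¬heavy upstream rainfall, ¬dam release) = 0.226464 / 0.272064 ≈ 0.832

Pr[rapid snowmelt | flood warning, ¬heavy upstream rainfall, ¬dam release] ≈ 0.832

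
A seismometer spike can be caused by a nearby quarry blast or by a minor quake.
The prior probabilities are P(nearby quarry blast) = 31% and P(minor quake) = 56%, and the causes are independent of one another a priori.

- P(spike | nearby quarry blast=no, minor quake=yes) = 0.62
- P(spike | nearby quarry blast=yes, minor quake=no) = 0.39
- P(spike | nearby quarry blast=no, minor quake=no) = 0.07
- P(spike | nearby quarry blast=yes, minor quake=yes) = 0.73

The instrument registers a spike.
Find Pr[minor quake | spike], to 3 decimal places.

Pr[minor quake | spike] ≈ 0.831

Numerator (weight on configurations with minor quake): 0.239568 + 0.126728 = 0.366296
The normalizing constant is 0.07·0.69·0.44 + 0.62·0.69·0.56 + 0.39·0.31·0.44 + 0.73·0.31·0.56 = 0.440744
P(minor quake | spike) = 0.366296/0.440744 ≈ 0.831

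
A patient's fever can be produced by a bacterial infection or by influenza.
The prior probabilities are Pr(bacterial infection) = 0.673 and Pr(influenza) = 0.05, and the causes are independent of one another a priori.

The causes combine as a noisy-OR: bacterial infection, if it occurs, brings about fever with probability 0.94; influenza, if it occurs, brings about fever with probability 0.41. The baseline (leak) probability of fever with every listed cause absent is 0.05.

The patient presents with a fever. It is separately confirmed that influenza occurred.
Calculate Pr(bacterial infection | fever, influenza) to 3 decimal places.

Under noisy-OR, P(fever | causes) = 1 − (1−0.05)·∏(1−qᵢ) over the active causes.
Enumerate both values of bacterial infection and weight by the priors:
  P(fever | influenza) = 0.4395·0.327 + 0.96637·0.673
        = 0.143716 + 0.650367 = 0.794083
Configurations with bacterial infection contribute 0.650367, so
  P(bacterial infection | fever, influenza) = 0.650367 / 0.794083 ≈ 0.819

Pr(bacterial infection | fever, influenza) ≈ 0.819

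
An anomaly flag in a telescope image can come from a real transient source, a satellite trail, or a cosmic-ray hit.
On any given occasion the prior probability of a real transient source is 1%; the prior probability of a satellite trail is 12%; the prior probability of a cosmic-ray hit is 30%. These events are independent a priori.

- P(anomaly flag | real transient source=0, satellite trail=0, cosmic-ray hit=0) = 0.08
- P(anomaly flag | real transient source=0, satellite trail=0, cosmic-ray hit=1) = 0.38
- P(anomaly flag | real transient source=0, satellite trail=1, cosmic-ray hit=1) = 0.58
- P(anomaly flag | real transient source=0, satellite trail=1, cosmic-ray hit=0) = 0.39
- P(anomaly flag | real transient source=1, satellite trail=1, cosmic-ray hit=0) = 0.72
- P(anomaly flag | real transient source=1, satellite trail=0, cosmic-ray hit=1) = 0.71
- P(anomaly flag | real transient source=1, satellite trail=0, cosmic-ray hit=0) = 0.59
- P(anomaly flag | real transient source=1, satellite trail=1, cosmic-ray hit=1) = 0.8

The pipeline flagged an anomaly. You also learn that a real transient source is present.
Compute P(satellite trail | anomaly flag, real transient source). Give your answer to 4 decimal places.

P(satellite trail | anomaly flag, real transient source) ≈ 0.1395

Sum P(anomaly flag|·) weighted by the priors over the 4 (satellite trail, cosmic-ray hit) configurations:
  P(anomaly flag | real transient source) = 0.59×0.88×0.7 + 0.71×0.88×0.3 + 0.72×0.12×0.7 + 0.8×0.12×0.3
        = 0.363440 + 0.187440 + 0.060480 + 0.028800 = 0.640160
Keeping only the satellite trail-present terms gives 0.089280, so
  P(satellite trail | anomaly flag, real transient source) = 0.089280 / 0.640160 ≈ 0.1395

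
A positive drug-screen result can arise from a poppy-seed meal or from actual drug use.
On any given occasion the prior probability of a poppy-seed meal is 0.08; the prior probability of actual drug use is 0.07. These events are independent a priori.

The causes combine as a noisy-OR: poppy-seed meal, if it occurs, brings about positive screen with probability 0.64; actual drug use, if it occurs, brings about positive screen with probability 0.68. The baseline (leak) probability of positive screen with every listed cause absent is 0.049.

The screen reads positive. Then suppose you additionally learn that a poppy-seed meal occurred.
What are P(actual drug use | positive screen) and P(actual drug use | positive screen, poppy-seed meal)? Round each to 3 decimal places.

P(actual drug use | positive screen) ≈ 0.354; P(actual drug use | positive screen, poppy-seed meal) ≈ 0.092

Under noisy-OR, P(positive screen | causes) = 1 − (1−0.049)·∏(1−qᵢ) over the active causes.
Enumerate the 4 (poppy-seed meal, actual drug use) configurations and weight by the priors:
  P(positive screen) = 0.049*0.92*0.93 + 0.69568*0.92*0.07 + 0.65764*0.08*0.93 + 0.890445*0.08*0.07
        = 0.041924 + 0.044802 + 0.048928 + 0.004986 = 0.140640
Keeping only the actual drug use-present terms gives 0.049788, so
  P(actual drug use | positive screen) = 0.049788 / 0.140640 ≈ 0.354

Now condition on the additional information:
For the numerator, keep only actual drug use=true terms: 0.890445·0.07 = 0.062331
Denominator P(positive screen | poppy-seed meal): 0.65764·0.93 + 0.890445·0.07 = 0.673936
P(actual drug use | positive screen, poppy-seed meal) = 0.062331/0.673936 ≈ 0.092
This is intercausal reasoning (explaining away): once poppy-seed meal accounts for the positive screen, actual drug use becomes less likely.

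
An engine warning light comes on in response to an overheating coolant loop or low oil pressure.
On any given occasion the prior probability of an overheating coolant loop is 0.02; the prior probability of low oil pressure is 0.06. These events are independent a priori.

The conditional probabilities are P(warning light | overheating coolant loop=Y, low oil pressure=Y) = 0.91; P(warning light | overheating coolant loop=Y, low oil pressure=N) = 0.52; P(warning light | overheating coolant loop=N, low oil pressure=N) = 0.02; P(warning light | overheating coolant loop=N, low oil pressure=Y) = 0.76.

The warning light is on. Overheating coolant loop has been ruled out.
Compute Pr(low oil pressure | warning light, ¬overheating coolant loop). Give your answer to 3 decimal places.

P(warning light | ¬overheating coolant loop) = 0.02×0.94 + 0.76×0.06 = 0.018800 + 0.045600 = 0.064400
Of this, 0.045600 comes from 0.76×0.06 (the low oil pressure=true cases).
Hence the posterior is 0.045600/0.064400 ≈ 0.708.

Pr(low oil pressure | warning light, ¬overheating coolant loop) ≈ 0.708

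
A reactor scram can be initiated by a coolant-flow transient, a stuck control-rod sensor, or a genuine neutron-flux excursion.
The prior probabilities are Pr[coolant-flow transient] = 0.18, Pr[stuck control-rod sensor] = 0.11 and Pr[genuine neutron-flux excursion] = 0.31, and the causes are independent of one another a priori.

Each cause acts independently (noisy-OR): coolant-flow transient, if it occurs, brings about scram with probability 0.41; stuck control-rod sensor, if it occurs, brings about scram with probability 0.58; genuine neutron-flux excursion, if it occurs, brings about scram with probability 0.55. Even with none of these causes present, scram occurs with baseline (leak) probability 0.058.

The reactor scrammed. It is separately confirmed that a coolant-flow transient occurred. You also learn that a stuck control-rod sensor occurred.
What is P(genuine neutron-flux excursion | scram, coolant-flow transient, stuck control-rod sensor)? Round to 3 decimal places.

P(genuine neutron-flux excursion | scram, coolant-flow transient, stuck control-rod sensor) ≈ 0.344

Under noisy-OR, P(scram | causes) = 1 − (1−0.058)·∏(1−qᵢ) over the active causes.
P(scram | coolant-flow transient, stuck control-rod sensor) = 0.766572*0.69 + 0.894958*0.31 = 0.528935 + 0.277437 = 0.806372
Restricting to configurations with genuine neutron-flux excursion present: 0.894958*0.31 = 0.277437.
Hence the posterior is 0.277437/0.806372 ≈ 0.344.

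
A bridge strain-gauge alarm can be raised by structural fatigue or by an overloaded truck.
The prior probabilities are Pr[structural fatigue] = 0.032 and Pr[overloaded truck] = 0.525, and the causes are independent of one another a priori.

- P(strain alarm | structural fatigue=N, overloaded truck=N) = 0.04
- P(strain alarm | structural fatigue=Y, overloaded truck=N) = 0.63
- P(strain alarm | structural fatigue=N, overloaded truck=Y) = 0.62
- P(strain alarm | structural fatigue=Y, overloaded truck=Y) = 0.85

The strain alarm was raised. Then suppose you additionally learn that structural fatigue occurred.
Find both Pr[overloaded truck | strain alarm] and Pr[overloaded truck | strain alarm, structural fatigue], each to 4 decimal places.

Pr[overloaded truck | strain alarm] ≈ 0.9217; Pr[overloaded truck | strain alarm, structural fatigue] ≈ 0.5986

P(strain alarm) = 0.04×0.968×0.475 + 0.62×0.968×0.525 + 0.63×0.032×0.475 + 0.85×0.032×0.525 = 0.018392 + 0.315084 + 0.009576 + 0.014280 = 0.357332
Restricting to configurations with overloaded truck present: 0.315084 + 0.014280 = 0.329364.
So P(overloaded truck | strain alarm) = 0.329364/0.357332 ≈ 0.9217.

Now also conditioning on structural fatigue=true:
Weight on overloaded truck=true, given the evidence: 0.85×0.525 = 0.446250
Normalizer over all consistent configurations: 0.63×0.475 + 0.85×0.525 = 0.745500
P(overloaded truck | strain alarm, structural fatigue) = 0.446250/0.745500 ≈ 0.5986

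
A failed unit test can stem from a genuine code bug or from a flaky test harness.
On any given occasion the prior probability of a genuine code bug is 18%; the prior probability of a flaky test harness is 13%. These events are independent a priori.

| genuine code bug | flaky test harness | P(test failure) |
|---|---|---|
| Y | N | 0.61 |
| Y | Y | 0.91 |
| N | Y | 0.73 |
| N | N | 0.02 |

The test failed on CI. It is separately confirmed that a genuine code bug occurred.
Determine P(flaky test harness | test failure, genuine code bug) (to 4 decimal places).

P(test failure | genuine code bug) = 0.61×0.87 + 0.91×0.13 = 0.530700 + 0.118300 = 0.649000
The flaky test harness-present share is 0.91×0.13 = 0.118300.
Hence the posterior is 0.118300/0.649000 ≈ 0.1823.

P(flaky test harness | test failure, genuine code bug) ≈ 0.1823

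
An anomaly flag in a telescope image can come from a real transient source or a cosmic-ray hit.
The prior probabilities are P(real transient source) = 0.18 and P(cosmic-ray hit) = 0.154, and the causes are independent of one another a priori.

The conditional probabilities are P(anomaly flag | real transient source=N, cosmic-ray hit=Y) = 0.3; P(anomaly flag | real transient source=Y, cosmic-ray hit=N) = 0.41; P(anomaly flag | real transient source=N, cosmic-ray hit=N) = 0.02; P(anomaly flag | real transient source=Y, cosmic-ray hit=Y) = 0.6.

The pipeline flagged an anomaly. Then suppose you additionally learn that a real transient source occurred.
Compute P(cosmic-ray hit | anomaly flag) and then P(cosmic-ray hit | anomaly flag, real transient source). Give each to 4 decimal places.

P(anomaly flag) = 0.02*0.82*0.846 + 0.3*0.82*0.154 + 0.41*0.18*0.846 + 0.6*0.18*0.154 = 0.013874 + 0.037884 + 0.062435 + 0.016632 = 0.130825
Of this, 0.054516 comes from 0.037884 + 0.016632 (the cosmic-ray hit=true cases).
So P(cosmic-ray hit | anomaly flag) = 0.054516/0.130825 ≈ 0.4167.

Now also conditioning on real transient source=true:
Sum P(anomaly flag|·) weighted by the priors over both values of cosmic-ray hit:
  P(anomaly flag | real transient source) = 0.41·0.846 + 0.6·0.154
        = 0.346860 + 0.092400 = 0.439260
Configurations with cosmic-ray hit contribute 0.092400, so
  P(cosmic-ray hit | anomaly flag, real transient source) = 0.092400 / 0.439260 ≈ 0.2104
This is intercausal reasoning (explaining away): once real transient source accounts for the anomaly flag, cosmic-ray hit becomes less likely.

P(cosmic-ray hit | anomaly flag) ≈ 0.4167; P(cosmic-ray hit | anomaly flag, real transient source) ≈ 0.2104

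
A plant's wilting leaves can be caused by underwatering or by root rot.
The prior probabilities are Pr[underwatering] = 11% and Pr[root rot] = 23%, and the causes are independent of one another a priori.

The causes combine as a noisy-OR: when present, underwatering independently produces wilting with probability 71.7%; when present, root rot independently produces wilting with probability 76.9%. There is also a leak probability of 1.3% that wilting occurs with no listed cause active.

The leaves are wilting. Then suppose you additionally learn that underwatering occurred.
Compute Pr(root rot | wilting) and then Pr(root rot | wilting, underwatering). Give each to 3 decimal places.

Under noisy-OR, P(wilting | causes) = 1 − (1−0.013)·∏(1−qᵢ) over the active causes.
Enumerate the 4 (underwatering, root rot) configurations and weight by the priors:
  P(wilting) = 0.013·0.89·0.77 + 0.772003·0.89·0.23 + 0.720679·0.11·0.77 + 0.935477·0.11·0.23
        = 0.008909 + 0.158029 + 0.061042 + 0.023668 = 0.251648
Configurations with root rot contribute 0.181697, so
  P(root rot | wilting) = 0.181697 / 0.251648 ≈ 0.722

With the extra evidence:
P(wilting | underwatering) = 0.720679×0.77 + 0.935477×0.23 = 0.554923 + 0.215160 = 0.770083
Of this, 0.215160 comes from 0.935477×0.23 (the root rot=true cases).
So P(root rot | wilting, underwatering) = 0.215160/0.770083 ≈ 0.279.
This is intercausal reasoning (explaining away): once underwatering accounts for the wilting, root rot becomes less likely.

Pr(root rot | wilting) ≈ 0.722; Pr(root rot | wilting, underwatering) ≈ 0.279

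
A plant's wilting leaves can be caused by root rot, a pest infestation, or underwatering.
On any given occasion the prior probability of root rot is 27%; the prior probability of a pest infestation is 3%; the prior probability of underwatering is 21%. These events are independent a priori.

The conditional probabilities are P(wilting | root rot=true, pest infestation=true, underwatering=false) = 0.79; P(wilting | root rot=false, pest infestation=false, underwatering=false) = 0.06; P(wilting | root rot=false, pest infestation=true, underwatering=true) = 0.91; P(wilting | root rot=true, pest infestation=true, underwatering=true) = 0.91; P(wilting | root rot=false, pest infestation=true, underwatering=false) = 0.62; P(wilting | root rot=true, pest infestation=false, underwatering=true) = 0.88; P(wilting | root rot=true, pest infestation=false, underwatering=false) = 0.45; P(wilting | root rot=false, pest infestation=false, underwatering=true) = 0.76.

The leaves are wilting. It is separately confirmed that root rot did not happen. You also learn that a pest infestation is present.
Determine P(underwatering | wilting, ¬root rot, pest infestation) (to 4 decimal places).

P(underwatering | wilting, ¬root rot, pest infestation) ≈ 0.2807

Numerator (weight on configurations with underwatering): 0.91·0.21 = 0.191100
Normalizer over all consistent configurations: 0.62·0.79 + 0.91·0.21 = 0.680900
Posterior = 0.191100 / 0.680900 ≈ 0.2807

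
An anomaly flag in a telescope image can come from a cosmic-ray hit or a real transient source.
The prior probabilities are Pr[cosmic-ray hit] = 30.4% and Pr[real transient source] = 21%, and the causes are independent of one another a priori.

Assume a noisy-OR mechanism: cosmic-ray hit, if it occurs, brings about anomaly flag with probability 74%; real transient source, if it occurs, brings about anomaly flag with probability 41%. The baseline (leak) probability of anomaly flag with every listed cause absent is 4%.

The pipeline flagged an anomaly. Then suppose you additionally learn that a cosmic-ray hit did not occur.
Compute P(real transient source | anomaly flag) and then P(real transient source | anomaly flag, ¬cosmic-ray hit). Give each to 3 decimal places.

Under noisy-OR, P(anomaly flag | causes) = 1 − (1−0.04)·∏(1−qᵢ) over the active causes.
For the numerator, keep only real transient source=true terms: 0.063375 + 0.054439 = 0.117814
Denominator P(anomaly flag): 0.04*0.696*0.79 + 0.4336*0.696*0.21 + 0.7504*0.304*0.79 + 0.852736*0.304*0.21 = 0.320024
P(real transient source | anomaly flag) = 0.117814/0.320024 ≈ 0.368

With the extra evidence:
P(anomaly flag | ¬cosmic-ray hit) = 0.04×0.79 + 0.4336×0.21 = 0.031600 + 0.091056 = 0.122656
Restricting to configurations with real transient source present: 0.4336×0.21 = 0.091056.
P(real transient source | anomaly flag, ¬cosmic-ray hit) = 0.091056 / 0.122656 ≈ 0.742
With cosmic-ray hit excluded, real transient source must carry more of the explanatory weight for the anomaly flag.

P(real transient source | anomaly flag) ≈ 0.368; P(real transient source | anomaly flag, ¬cosmic-ray hit) ≈ 0.742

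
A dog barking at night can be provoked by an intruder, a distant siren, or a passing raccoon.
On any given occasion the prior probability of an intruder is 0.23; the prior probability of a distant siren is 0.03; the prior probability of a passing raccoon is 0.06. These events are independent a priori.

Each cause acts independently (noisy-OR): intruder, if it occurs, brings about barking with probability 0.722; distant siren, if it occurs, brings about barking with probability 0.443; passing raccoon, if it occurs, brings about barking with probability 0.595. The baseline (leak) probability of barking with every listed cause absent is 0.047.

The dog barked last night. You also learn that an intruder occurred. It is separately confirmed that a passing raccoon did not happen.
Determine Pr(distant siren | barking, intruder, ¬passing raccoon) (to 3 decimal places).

Pr(distant siren | barking, intruder, ¬passing raccoon) ≈ 0.035

Under noisy-OR, P(barking | causes) = 1 − (1−0.047)·∏(1−qᵢ) over the active causes.
P(barking | intruder, ¬passing raccoon) = 0.735066×0.97 + 0.852432×0.03 = 0.713014 + 0.025573 = 0.738587
Restricting to configurations with distant siren present: 0.852432×0.03 = 0.025573.
So P(distant siren | barking, intruder, ¬passing raccoon) = 0.025573/0.738587 ≈ 0.035.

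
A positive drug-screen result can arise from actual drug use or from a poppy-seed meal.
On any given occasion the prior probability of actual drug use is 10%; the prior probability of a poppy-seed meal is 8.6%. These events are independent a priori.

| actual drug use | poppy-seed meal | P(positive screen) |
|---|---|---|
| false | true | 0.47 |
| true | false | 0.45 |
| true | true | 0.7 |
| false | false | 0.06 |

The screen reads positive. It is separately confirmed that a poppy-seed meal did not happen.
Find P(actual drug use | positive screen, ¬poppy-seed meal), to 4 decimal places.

P(actual drug use | positive screen, ¬poppy-seed meal) ≈ 0.4545

P(positive screen | ¬poppy-seed meal) = 0.06·0.9 + 0.45·0.1 = 0.054000 + 0.045000 = 0.099000
Of this, 0.045000 comes from 0.45·0.1 (the actual drug use=true cases).
P(actual drug use | positive screen, ¬poppy-seed meal) = 0.045000 / 0.099000 ≈ 0.4545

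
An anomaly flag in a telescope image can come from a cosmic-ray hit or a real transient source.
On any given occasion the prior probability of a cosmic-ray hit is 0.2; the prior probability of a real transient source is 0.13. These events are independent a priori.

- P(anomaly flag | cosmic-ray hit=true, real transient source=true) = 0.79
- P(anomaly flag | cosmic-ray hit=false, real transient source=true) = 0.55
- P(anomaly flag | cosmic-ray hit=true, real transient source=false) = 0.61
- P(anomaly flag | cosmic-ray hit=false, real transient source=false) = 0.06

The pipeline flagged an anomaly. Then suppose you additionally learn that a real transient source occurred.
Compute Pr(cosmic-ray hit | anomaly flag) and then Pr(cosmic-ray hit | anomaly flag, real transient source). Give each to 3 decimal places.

Pr(cosmic-ray hit | anomaly flag) ≈ 0.561; Pr(cosmic-ray hit | anomaly flag, real transient source) ≈ 0.264

For the numerator, keep only cosmic-ray hit=true terms: 0.106140 + 0.020540 = 0.126680
Denominator P(anomaly flag): 0.06*0.8*0.87 + 0.55*0.8*0.13 + 0.61*0.2*0.87 + 0.79*0.2*0.13 = 0.225640
Posterior = 0.126680 / 0.225640 ≈ 0.561

With the extra evidence:
Numerator (weight on configurations with cosmic-ray hit): 0.79×0.2 = 0.158000
The normalizing constant is 0.55×0.8 + 0.79×0.2 = 0.598000
P(cosmic-ray hit | anomaly flag, real transient source) = 0.158000/0.598000 ≈ 0.264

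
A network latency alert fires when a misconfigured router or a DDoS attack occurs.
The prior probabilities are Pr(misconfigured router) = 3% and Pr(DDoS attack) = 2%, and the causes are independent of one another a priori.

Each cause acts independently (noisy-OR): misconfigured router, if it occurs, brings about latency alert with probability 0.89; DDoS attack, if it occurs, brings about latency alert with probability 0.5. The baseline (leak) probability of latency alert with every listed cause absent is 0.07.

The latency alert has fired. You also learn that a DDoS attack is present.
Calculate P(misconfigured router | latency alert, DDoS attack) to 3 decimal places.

Under noisy-OR, P(latency alert | causes) = 1 − (1−0.07)·∏(1−qᵢ) over the active causes.
Weight on misconfigured router=true, given the evidence: 0.94885×0.03 = 0.028465
Denominator P(latency alert | DDoS attack): 0.535×0.97 + 0.94885×0.03 = 0.547415
P(misconfigured router | latency alert, DDoS attack) = 0.028465/0.547415 ≈ 0.052

P(misconfigured router | latency alert, DDoS attack) ≈ 0.052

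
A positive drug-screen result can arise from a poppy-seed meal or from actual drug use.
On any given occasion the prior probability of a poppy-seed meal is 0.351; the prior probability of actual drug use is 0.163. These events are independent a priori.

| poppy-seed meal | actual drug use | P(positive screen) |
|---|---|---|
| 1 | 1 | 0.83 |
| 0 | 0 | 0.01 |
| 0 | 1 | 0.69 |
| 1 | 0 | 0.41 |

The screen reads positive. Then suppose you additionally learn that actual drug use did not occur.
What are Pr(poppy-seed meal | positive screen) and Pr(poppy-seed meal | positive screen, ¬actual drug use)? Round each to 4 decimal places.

Pr(poppy-seed meal | positive screen) ≈ 0.6817; Pr(poppy-seed meal | positive screen, ¬actual drug use) ≈ 0.9568

Sum P(positive screen|·) weighted by the priors over the 4 (poppy-seed meal, actual drug use) configurations:
  P(positive screen) = 0.01*0.649*0.837 + 0.69*0.649*0.163 + 0.41*0.351*0.837 + 0.83*0.351*0.163
        = 0.005432 + 0.072993 + 0.120453 + 0.047487 = 0.246365
The terms with poppy-seed meal present sum to 0.167940, so
  P(poppy-seed meal | positive screen) = 0.167940 / 0.246365 ≈ 0.6817

Now also conditioning on actual drug use≠true:
P(positive screen | ¬actual drug use) = 0.01*0.649 + 0.41*0.351 = 0.006490 + 0.143910 = 0.150400
Restricting to configurations with poppy-seed meal present: 0.41*0.351 = 0.143910.
Hence the posterior is 0.143910/0.150400 ≈ 0.9568.
With actual drug use excluded, poppy-seed meal must carry more of the explanatory weight for the positive screen.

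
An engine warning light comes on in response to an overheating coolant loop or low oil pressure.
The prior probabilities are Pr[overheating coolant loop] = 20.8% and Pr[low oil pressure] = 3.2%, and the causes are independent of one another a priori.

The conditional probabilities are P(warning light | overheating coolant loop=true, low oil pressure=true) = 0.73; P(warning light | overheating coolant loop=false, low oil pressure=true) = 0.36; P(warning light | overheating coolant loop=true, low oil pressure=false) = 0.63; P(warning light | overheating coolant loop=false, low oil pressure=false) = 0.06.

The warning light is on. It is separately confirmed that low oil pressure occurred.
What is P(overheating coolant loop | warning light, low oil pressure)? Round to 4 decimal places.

P(overheating coolant loop | warning light, low oil pressure) ≈ 0.3475

Sum P(warning light|·) weighted by the priors over both values of overheating coolant loop:
  P(warning light | low oil pressure) = 0.36×0.792 + 0.73×0.208
        = 0.285120 + 0.151840 = 0.436960
Keeping only the overheating coolant loop-present terms gives 0.151840, so
  P(overheating coolant loop | warning light, low oil pressure) = 0.151840 / 0.436960 ≈ 0.3475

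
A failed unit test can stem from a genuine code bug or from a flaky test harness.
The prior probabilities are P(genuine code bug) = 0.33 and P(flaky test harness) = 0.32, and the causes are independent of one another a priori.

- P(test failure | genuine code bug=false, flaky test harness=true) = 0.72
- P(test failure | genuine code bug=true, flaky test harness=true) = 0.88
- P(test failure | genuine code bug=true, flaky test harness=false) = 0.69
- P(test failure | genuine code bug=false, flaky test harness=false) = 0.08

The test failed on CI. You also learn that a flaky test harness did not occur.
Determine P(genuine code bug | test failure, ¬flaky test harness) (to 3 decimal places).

By total probability over both values of genuine code bug:
  P(test failure | ¬flaky test harness) = 0.08·0.67 + 0.69·0.33
        = 0.053600 + 0.227700 = 0.281300
Configurations with genuine code bug contribute 0.227700, so
  P(genuine code bug | test failure, ¬flaky test harness) = 0.227700 / 0.281300 ≈ 0.809

P(genuine code bug | test failure, ¬flaky test harness) ≈ 0.809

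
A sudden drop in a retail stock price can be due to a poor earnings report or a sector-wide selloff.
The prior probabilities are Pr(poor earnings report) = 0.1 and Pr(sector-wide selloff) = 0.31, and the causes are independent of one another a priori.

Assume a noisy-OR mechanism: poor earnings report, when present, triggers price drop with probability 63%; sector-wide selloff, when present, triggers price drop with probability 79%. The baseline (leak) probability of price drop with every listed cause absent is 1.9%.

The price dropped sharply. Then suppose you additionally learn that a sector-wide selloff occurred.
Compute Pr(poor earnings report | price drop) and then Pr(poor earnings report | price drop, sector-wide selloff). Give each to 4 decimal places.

Pr(poor earnings report | price drop) ≈ 0.2373; Pr(poor earnings report | price drop, sector-wide selloff) ≈ 0.1145

Under noisy-OR, P(price drop | causes) = 1 − (1−0.019)·∏(1−qᵢ) over the active causes.
For the numerator, keep only poor earnings report=true terms: 0.043955 + 0.028637 = 0.072592
The normalizing constant is 0.019×0.9×0.69 + 0.79399×0.9×0.31 + 0.63703×0.1×0.69 + 0.923776×0.1×0.31 = 0.305914
Posterior = 0.072592 / 0.305914 ≈ 0.2373

With the extra evidence:
By total probability over both values of poor earnings report:
  P(price drop | sector-wide selloff) = 0.79399*0.9 + 0.923776*0.1
        = 0.714591 + 0.092378 = 0.806969
The terms with poor earnings report present sum to 0.092378, so
  P(poor earnings report | price drop, sector-wide selloff) = 0.092378 / 0.806969 ≈ 0.1145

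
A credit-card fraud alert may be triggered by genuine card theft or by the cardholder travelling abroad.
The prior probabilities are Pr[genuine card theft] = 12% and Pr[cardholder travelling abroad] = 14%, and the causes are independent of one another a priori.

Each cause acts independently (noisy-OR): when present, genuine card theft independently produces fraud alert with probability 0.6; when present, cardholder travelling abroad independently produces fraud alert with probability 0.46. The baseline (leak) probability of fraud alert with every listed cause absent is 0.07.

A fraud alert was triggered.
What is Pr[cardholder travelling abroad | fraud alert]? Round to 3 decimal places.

Under noisy-OR, P(fraud alert | causes) = 1 − (1−0.07)·∏(1−qᵢ) over the active causes.
For the numerator, keep only cardholder travelling abroad=true terms: 0.061329 + 0.013425 = 0.074754
Normalizer over all consistent configurations: 0.07*0.88*0.86 + 0.4978*0.88*0.14 + 0.628*0.12*0.86 + 0.79912*0.12*0.14 = 0.192540
P(cardholder travelling abroad | fraud alert) = 0.074754/0.192540 ≈ 0.388

Pr[cardholder travelling abroad | fraud alert] ≈ 0.388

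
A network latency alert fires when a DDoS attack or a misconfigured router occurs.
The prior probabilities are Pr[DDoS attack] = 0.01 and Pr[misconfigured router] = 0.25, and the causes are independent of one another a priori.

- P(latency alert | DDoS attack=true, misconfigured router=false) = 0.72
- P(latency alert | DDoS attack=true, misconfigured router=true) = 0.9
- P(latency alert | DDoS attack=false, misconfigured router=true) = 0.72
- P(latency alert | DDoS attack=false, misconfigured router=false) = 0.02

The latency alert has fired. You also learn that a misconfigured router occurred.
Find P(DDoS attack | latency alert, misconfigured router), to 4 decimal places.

Sum P(latency alert|·) weighted by the priors over both values of DDoS attack:
  P(latency alert | misconfigured router) = 0.72*0.99 + 0.9*0.01
        = 0.712800 + 0.009000 = 0.721800
Keeping only the DDoS attack-present terms gives 0.009000, so
  P(DDoS attack | latency alert, misconfigured router) = 0.009000 / 0.721800 ≈ 0.0125

P(DDoS attack | latency alert, misconfigured router) ≈ 0.0125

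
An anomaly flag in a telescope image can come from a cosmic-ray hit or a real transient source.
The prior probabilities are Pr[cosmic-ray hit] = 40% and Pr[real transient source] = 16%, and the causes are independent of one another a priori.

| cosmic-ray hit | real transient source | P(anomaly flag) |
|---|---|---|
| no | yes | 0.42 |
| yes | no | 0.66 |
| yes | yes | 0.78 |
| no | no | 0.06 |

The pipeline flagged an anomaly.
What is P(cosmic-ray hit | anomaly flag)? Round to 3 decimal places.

P(cosmic-ray hit | anomaly flag) ≈ 0.794

P(anomaly flag) = 0.06×0.6×0.84 + 0.42×0.6×0.16 + 0.66×0.4×0.84 + 0.78×0.4×0.16 = 0.030240 + 0.040320 + 0.221760 + 0.049920 = 0.342240
The cosmic-ray hit-present share is 0.221760 + 0.049920 = 0.271680.
P(cosmic-ray hit | anomaly flag) = 0.271680 / 0.342240 ≈ 0.794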